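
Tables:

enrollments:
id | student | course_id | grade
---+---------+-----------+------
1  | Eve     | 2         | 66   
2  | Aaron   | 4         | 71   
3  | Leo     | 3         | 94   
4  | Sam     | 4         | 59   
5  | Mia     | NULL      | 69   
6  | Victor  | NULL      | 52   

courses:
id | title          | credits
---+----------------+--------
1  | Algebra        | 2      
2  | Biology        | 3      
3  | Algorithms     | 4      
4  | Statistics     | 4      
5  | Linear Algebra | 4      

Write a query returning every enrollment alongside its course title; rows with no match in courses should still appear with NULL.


LEFT JOIN keeps every row from enrollments (the left table); where course_id has no match in courses, the course columns become NULL. Walk through each enrollment:
  - enrollment 1 (Eve): course_id=2 -> matches Biology
  - enrollment 2 (Aaron): course_id=4 -> matches Statistics
  - enrollment 3 (Leo): course_id=3 -> matches Algorithms
  - enrollment 4 (Sam): course_id=4 -> matches Statistics
  - enrollment 5 (Mia): course_id=NULL, no match -> kept with NULL
  - enrollment 6 (Victor): course_id=NULL, no match -> kept with NULL
All 6 rows appear; 2 have NULL course.

SQL:
SELECT a.student, b.title AS course
FROM enrollments a
LEFT JOIN courses b ON a.course_id = b.id

Result:
student | course    
--------+-----------
Eve     | Biology   
Aaron   | Statistics
Leo     | Algorithms
Sam     | Statistics
Mia     | NULL      
Victor  | NULL      


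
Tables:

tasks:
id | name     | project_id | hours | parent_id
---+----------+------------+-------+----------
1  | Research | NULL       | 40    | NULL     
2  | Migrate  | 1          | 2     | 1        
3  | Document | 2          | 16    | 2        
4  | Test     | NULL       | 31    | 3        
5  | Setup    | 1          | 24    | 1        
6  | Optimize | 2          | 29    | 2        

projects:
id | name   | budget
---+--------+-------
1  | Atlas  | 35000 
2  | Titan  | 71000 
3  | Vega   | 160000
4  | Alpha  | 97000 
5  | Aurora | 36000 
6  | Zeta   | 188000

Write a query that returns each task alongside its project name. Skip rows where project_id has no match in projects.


INNER JOIN keeps only tasks rows whose project_id matches an id in projects. Walk through each task:
  - task 1 (Research): project_id=NULL, no match -> dropped
  - task 2 (Migrate): project_id=1 -> matches Atlas
  - task 3 (Document): project_id=2 -> matches Titan
  - task 4 (Test): project_id=NULL, no match -> dropped
  - task 5 (Setup): project_id=1 -> matches Atlas
  - task 6 (Optimize): project_id=2 -> matches Titan
So 2 of 6 rows are dropped.

SQL:
SELECT a.name, b.name AS project
FROM tasks a
INNER JOIN projects b ON a.project_id = b.id

Result:
name     | project
---------+--------
Migrate  | Atlas  
Document | Titan  
Setup    | Atlas  
Optimize | Titan  


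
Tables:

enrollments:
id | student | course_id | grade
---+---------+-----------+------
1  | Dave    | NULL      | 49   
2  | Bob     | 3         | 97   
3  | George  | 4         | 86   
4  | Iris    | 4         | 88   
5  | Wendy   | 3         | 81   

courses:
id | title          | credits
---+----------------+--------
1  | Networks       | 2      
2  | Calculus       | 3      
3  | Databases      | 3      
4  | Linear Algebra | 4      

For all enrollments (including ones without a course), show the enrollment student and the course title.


LEFT JOIN keeps every row from enrollments (the left table); where course_id has no match in courses, the course columns become NULL. Walk through each enrollment:
  - enrollment 1 (Dave): course_id=NULL, no match -> kept with NULL
  - enrollment 2 (Bob): course_id=3 -> matches Databases
  - enrollment 3 (George): course_id=4 -> matches Linear Algebra
  - enrollment 4 (Iris): course_id=4 -> matches Linear Algebra
  - enrollment 5 (Wendy): course_id=3 -> matches Databases
All 5 rows appear; 1 has NULL course.

SQL:
SELECT a.student, b.title AS course
FROM enrollments a
LEFT JOIN courses b ON a.course_id = b.id

Result:
student | course        
--------+---------------
Dave    | NULL          
Bob     | Databases     
George  | Linear Algebra
Iris    | Linear Algebra
Wendy   | Databases     


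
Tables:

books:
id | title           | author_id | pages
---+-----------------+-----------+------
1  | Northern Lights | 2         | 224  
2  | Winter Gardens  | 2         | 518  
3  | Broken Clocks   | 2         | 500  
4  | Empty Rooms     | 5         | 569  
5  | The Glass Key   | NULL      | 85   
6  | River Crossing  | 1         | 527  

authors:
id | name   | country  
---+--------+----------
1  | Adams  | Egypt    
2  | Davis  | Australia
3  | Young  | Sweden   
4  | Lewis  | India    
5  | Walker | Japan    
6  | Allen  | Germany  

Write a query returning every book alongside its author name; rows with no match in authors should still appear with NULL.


LEFT JOIN keeps every row from books (the left table); where author_id has no match in authors, the author columns become NULL. Walk through each book:
  - book 1 (Northern Lights): author_id=2 -> matches Davis
  - book 2 (Winter Gardens): author_id=2 -> matches Davis
  - book 3 (Broken Clocks): author_id=2 -> matches Davis
  - book 4 (Empty Rooms): author_id=5 -> matches Walker
  - book 5 (The Glass Key): author_id=NULL, no match -> kept with NULL
  - book 6 (River Crossing): author_id=1 -> matches Adams
All 6 rows appear; 1 has NULL author.

SQL:
SELECT a.title, b.name AS author
FROM books a
LEFT JOIN authors b ON a.author_id = b.id

Result:
title           | author
----------------+-------
Northern Lights | Davis 
Winter Gardens  | Davis 
Broken Clocks   | Davis 
Empty Rooms     | Walker
The Glass Key   | NULL  
River Crossing  | Adams 


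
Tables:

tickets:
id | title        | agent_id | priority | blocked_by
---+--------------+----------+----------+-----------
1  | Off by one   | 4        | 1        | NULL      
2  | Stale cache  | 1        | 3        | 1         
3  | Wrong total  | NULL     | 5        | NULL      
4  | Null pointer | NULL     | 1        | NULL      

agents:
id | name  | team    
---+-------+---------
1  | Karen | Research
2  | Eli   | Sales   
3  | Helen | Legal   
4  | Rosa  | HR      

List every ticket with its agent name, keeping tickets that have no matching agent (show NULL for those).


LEFT JOIN keeps every row from tickets (the left table); where agent_id has no match in agents, the agent columns become NULL. Walk through each ticket:
  - ticket 1 (Off by one): agent_id=4 -> matches Rosa
  - ticket 2 (Stale cache): agent_id=1 -> matches Karen
  - ticket 3 (Wrong total): agent_id=NULL, no match -> kept with NULL
  - ticket 4 (Null pointer): agent_id=NULL, no match -> kept with NULL
All 4 rows appear; 2 have NULL agent.

SQL:
SELECT a.title, b.name AS agent
FROM tickets a
LEFT JOIN agents b ON a.agent_id = b.id

Result:
title        | agent
-------------+------
Off by one   | Rosa 
Stale cache  | Karen
Wrong total  | NULL 
Null pointer | NULL 


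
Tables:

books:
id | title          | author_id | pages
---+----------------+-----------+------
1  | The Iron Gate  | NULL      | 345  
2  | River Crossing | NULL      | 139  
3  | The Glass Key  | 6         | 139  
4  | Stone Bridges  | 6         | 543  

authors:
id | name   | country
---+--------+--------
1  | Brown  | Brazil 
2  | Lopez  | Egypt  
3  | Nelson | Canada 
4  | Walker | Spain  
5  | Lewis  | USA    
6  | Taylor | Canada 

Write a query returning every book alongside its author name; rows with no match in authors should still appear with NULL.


LEFT JOIN keeps every row from books (the left table); where author_id has no match in authors, the author columns become NULL. Walk through each book:
  - book 1 (The Iron Gate): author_id=NULL, no match -> kept with NULL
  - book 2 (River Crossing): author_id=NULL, no match -> kept with NULL
  - book 3 (The Glass Key): author_id=6 -> matches Taylor
  - book 4 (Stone Bridges): author_id=6 -> matches Taylor
All 4 rows appear; 2 have NULL author.

SQL:
SELECT a.title, b.name AS author
FROM books a
LEFT JOIN authors b ON a.author_id = b.id

Result:
title          | author
---------------+-------
The Iron Gate  | NULL  
River Crossing | NULL  
The Glass Key  | Taylor
Stone Bridges  | Taylor


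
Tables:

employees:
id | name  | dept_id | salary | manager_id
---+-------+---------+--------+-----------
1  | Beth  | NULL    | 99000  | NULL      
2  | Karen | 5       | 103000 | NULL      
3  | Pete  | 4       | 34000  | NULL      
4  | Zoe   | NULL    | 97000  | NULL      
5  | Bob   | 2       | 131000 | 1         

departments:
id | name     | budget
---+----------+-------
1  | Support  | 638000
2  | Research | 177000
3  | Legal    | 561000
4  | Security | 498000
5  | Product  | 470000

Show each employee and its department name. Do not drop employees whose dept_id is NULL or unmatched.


LEFT JOIN keeps every row from employees (the left table); where dept_id has no match in departments, the department columns become NULL. Walk through each employee:
  - employee 1 (Beth): dept_id=NULL, no match -> kept with NULL
  - employee 2 (Karen): dept_id=5 -> matches Product
  - employee 3 (Pete): dept_id=4 -> matches Security
  - employee 4 (Zoe): dept_id=NULL, no match -> kept with NULL
  - employee 5 (Bob): dept_id=2 -> matches Research
All 5 rows appear; 2 have NULL department.

SQL:
SELECT a.name, b.name AS department
FROM employees a
LEFT JOIN departments b ON a.dept_id = b.id

Result:
name  | department
------+-----------
Beth  | NULL      
Karen | Product   
Pete  | Security  
Zoe   | NULL      
Bob   | Research  


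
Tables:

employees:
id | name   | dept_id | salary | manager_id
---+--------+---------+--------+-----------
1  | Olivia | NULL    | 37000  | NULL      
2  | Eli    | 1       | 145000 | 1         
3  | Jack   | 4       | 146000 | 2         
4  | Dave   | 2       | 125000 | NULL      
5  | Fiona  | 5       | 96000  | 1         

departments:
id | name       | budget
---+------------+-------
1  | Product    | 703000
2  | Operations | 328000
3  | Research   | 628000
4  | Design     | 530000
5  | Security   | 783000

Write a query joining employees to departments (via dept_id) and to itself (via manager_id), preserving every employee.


Two LEFT JOINs from the same base table employees: one to departments via dept_id, one to employees itself via manager_id. Both are LEFT so every employee is preserved.
Match against departments:
  - employee 1 (Olivia): dept_id=NULL, no match -> kept with NULL
  - employee 2 (Eli): dept_id=1 -> matches Product
  - employee 3 (Jack): dept_id=4 -> matches Design
  - employee 4 (Dave): dept_id=2 -> matches Operations
  - employee 5 (Fiona): dept_id=5 -> matches Security
Match against employees (self):
  - employee 1 (Olivia): manager_id=NULL -> NULL
  - employee 2 (Eli): manager_id=1 -> Olivia
  - employee 3 (Jack): manager_id=2 -> Eli
  - employee 4 (Dave): manager_id=NULL -> NULL
  - employee 5 (Fiona): manager_id=1 -> Olivia

SQL:
SELECT a.name, b.name AS department, c.name AS manager
FROM employees a
LEFT JOIN departments b ON a.dept_id = b.id
LEFT JOIN employees c ON a.manager_id = c.id

Result:
name   | department | manager
-------+------------+--------
Olivia | NULL       | NULL   
Eli    | Product    | Olivia 
Jack   | Design     | Eli    
Dave   | Operations | NULL   
Fiona  | Security   | Olivia 


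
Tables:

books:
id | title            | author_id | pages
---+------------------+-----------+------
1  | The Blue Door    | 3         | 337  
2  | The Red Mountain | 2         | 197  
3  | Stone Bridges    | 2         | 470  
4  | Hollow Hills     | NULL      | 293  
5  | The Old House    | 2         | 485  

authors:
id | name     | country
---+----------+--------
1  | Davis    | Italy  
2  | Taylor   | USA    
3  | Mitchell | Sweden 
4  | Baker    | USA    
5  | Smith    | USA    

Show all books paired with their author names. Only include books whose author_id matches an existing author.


INNER JOIN keeps only books rows whose author_id matches an id in authors. Walk through each book:
  - book 1 (The Blue Door): author_id=3 -> matches Mitchell
  - book 2 (The Red Mountain): author_id=2 -> matches Taylor
  - book 3 (Stone Bridges): author_id=2 -> matches Taylor
  - book 4 (Hollow Hills): author_id=NULL, no match -> dropped
  - book 5 (The Old House): author_id=2 -> matches Taylor
So 1 of 5 rows is dropped.

SQL:
SELECT a.title, b.name AS author
FROM books a
INNER JOIN authors b ON a.author_id = b.id

Result:
title            | author  
-----------------+---------
The Blue Door    | Mitchell
The Red Mountain | Taylor  
Stone Bridges    | Taylor  
The Old House    | Taylor  


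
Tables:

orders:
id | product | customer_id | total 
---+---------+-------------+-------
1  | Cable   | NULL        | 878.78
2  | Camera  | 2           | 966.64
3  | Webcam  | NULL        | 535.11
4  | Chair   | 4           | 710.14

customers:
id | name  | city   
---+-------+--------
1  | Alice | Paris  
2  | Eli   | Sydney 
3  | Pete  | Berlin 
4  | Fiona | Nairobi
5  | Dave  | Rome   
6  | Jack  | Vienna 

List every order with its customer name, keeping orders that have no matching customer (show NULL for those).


LEFT JOIN keeps every row from orders (the left table); where customer_id has no match in customers, the customer columns become NULL. Walk through each order:
  - order 1 (Cable): customer_id=NULL, no match -> kept with NULL
  - order 2 (Camera): customer_id=2 -> matches Eli
  - order 3 (Webcam): customer_id=NULL, no match -> kept with NULL
  - order 4 (Chair): customer_id=4 -> matches Fiona
All 4 rows appear; 2 have NULL customer.

SQL:
SELECT a.product, b.name AS customer
FROM orders a
LEFT JOIN customers b ON a.customer_id = b.id

Result:
product | customer
--------+---------
Cable   | NULL    
Camera  | Eli     
Webcam  | NULL    
Chair   | Fiona   


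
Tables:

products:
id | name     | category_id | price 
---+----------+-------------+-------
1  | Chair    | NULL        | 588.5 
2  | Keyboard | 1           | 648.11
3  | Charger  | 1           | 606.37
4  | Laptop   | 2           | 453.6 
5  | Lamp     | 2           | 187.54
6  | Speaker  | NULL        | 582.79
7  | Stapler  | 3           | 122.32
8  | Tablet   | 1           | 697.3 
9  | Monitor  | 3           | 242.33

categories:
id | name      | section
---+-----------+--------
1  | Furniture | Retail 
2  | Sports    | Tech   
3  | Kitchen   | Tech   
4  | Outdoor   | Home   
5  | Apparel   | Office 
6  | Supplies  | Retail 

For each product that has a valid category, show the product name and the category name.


INNER JOIN keeps only products rows whose category_id matches an id in categories. Walk through each product:
  - product 1 (Chair): category_id=NULL, no match -> dropped
  - product 2 (Keyboard): category_id=1 -> matches Furniture
  - product 3 (Charger): category_id=1 -> matches Furniture
  - product 4 (Laptop): category_id=2 -> matches Sports
  - product 5 (Lamp): category_id=2 -> matches Sports
  - product 6 (Speaker): category_id=NULL, no match -> dropped
  - product 7 (Stapler): category_id=3 -> matches Kitchen
  - product 8 (Tablet): category_id=1 -> matches Furniture
  - product 9 (Monitor): category_id=3 -> matches Kitchen
So 2 of 9 rows are dropped.

SQL:
SELECT a.name, b.name AS category
FROM products a
INNER JOIN categories b ON a.category_id = b.id

Result:
name     | category 
---------+----------
Keyboard | Furniture
Charger  | Furniture
Laptop   | Sports   
Lamp     | Sports   
Stapler  | Kitchen  
Tablet   | Furniture
Monitor  | Kitchen  


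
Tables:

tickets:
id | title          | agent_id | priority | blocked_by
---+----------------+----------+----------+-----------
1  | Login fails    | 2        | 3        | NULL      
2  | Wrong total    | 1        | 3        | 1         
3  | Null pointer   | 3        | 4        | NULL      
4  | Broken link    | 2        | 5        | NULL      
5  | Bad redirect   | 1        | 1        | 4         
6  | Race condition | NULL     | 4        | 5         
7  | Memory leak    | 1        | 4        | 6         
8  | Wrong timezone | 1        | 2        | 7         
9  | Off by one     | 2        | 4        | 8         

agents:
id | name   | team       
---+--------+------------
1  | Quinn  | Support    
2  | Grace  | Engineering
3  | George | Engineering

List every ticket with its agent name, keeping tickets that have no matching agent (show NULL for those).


LEFT JOIN keeps every row from tickets (the left table); where agent_id has no match in agents, the agent columns become NULL. Walk through each ticket:
  - ticket 1 (Login fails): agent_id=2 -> matches Grace
  - ticket 2 (Wrong total): agent_id=1 -> matches Quinn
  - ticket 3 (Null pointer): agent_id=3 -> matches George
  - ticket 4 (Broken link): agent_id=2 -> matches Grace
  - ticket 5 (Bad redirect): agent_id=1 -> matches Quinn
  - ticket 6 (Race condition): agent_id=NULL, no match -> kept with NULL
  - ticket 7 (Memory leak): agent_id=1 -> matches Quinn
  - ticket 8 (Wrong timezone): agent_id=1 -> matches Quinn
  - ticket 9 (Off by one): agent_id=2 -> matches Grace
All 9 rows appear; 1 has NULL agent.

SQL:
SELECT a.title, b.name AS agent
FROM tickets a
LEFT JOIN agents b ON a.agent_id = b.id

Result:
title          | agent 
---------------+-------
Login fails    | Grace 
Wrong total    | Quinn 
Null pointer   | George
Broken link    | Grace 
Bad redirect   | Quinn 
Race condition | NULL  
Memory leak    | Quinn 
Wrong timezone | Quinn 
Off by one     | Grace 


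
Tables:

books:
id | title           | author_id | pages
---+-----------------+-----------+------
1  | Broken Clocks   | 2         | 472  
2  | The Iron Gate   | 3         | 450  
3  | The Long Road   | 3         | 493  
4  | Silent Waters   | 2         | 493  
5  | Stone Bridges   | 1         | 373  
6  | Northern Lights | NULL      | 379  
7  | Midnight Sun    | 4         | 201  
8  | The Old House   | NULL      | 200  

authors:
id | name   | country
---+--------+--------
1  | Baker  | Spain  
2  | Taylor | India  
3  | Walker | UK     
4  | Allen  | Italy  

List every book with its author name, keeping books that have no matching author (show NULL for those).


LEFT JOIN keeps every row from books (the left table); where author_id has no match in authors, the author columns become NULL. Walk through each book:
  - book 1 (Broken Clocks): author_id=2 -> matches Taylor
  - book 2 (The Iron Gate): author_id=3 -> matches Walker
  - book 3 (The Long Road): author_id=3 -> matches Walker
  - book 4 (Silent Waters): author_id=2 -> matches Taylor
  - book 5 (Stone Bridges): author_id=1 -> matches Baker
  - book 6 (Northern Lights): author_id=NULL, no match -> kept with NULL
  - book 7 (Midnight Sun): author_id=4 -> matches Allen
  - book 8 (The Old House): author_id=NULL, no match -> kept with NULL
All 8 rows appear; 2 have NULL author.

SQL:
SELECT a.title, b.name AS author
FROM books a
LEFT JOIN authors b ON a.author_id = b.id

Result:
title           | author
----------------+-------
Broken Clocks   | Taylor
The Iron Gate   | Walker
The Long Road   | Walker
Silent Waters   | Taylor
Stone Bridges   | Baker 
Northern Lights | NULL  
Midnight Sun    | Allen 
The Old House   | NULL  


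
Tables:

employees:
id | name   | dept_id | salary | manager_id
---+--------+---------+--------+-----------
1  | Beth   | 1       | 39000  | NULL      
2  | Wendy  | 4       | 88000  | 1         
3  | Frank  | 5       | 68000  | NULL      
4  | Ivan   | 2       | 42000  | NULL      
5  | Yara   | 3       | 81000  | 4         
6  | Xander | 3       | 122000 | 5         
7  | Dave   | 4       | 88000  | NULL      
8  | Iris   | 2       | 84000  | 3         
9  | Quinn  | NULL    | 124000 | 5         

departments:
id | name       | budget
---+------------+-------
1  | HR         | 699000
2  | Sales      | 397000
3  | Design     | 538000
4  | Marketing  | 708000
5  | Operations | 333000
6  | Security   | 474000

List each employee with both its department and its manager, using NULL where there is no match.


Two LEFT JOINs from the same base table employees: one to departments via dept_id, one to employees itself via manager_id. Both are LEFT so every employee is preserved.
Match against departments:
  - employee 1 (Beth): dept_id=1 -> matches HR
  - employee 2 (Wendy): dept_id=4 -> matches Marketing
  - employee 3 (Frank): dept_id=5 -> matches Operations
  - employee 4 (Ivan): dept_id=2 -> matches Sales
  - employee 5 (Yara): dept_id=3 -> matches Design
  - employee 6 (Xander): dept_id=3 -> matches Design
  - employee 7 (Dave): dept_id=4 -> matches Marketing
  - employee 8 (Iris): dept_id=2 -> matches Sales
  - employee 9 (Quinn): dept_id=NULL, no match -> kept with NULL
Match against employees (self):
  - employee 1 (Beth): manager_id=NULL -> NULL
  - employee 2 (Wendy): manager_id=1 -> Beth
  - employee 3 (Frank): manager_id=NULL -> NULL
  - employee 4 (Ivan): manager_id=NULL -> NULL
  - employee 5 (Yara): manager_id=4 -> Ivan
  - employee 6 (Xander): manager_id=5 -> Yara
  - employee 7 (Dave): manager_id=NULL -> NULL
  - employee 8 (Iris): manager_id=3 -> Frank
  - employee 9 (Quinn): manager_id=5 -> Yara

SQL:
SELECT a.name, b.name AS department, c.name AS manager
FROM employees a
LEFT JOIN departments b ON a.dept_id = b.id
LEFT JOIN employees c ON a.manager_id = c.id

Result:
name   | department | manager
-------+------------+--------
Beth   | HR         | NULL   
Wendy  | Marketing  | Beth   
Frank  | Operations | NULL   
Ivan   | Sales      | NULL   
Yara   | Design     | Ivan   
Xander | Design     | Yara   
Dave   | Marketing  | NULL   
Iris   | Sales      | Frank  
Quinn  | NULL       | Yara   


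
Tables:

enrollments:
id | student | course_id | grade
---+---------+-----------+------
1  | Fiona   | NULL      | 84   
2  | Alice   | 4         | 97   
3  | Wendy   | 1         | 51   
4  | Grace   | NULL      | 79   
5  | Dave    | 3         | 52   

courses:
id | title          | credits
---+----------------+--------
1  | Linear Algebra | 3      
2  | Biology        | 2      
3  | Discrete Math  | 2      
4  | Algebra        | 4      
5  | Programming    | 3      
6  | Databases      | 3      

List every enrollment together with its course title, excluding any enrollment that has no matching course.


INNER JOIN keeps only enrollments rows whose course_id matches an id in courses. Walk through each enrollment:
  - enrollment 1 (Fiona): course_id=NULL, no match -> dropped
  - enrollment 2 (Alice): course_id=4 -> matches Algebra
  - enrollment 3 (Wendy): course_id=1 -> matches Linear Algebra
  - enrollment 4 (Grace): course_id=NULL, no match -> dropped
  - enrollment 5 (Dave): course_id=3 -> matches Discrete Math
So 2 of 5 rows are dropped.

SQL:
SELECT a.student, b.title AS course
FROM enrollments a
INNER JOIN courses b ON a.course_id = b.id

Result:
student | course        
--------+---------------
Alice   | Algebra       
Wendy   | Linear Algebra
Dave    | Discrete Math 


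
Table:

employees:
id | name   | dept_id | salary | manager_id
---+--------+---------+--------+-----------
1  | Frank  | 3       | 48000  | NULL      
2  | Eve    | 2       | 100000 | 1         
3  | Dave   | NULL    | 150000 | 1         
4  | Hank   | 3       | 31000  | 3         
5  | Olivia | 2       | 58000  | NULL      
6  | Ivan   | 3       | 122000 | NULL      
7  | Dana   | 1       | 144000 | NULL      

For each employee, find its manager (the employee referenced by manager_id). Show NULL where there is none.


This is a self-join: employees is joined to a second copy of itself, matching each row's manager_id to another row's id. Use LEFT JOIN so rows with manager_id=NULL are kept.
  - employee 1 (Frank): manager_id=NULL -> NULL
  - employee 2 (Eve): manager_id=1 -> Frank
  - employee 3 (Dave): manager_id=1 -> Frank
  - employee 4 (Hank): manager_id=3 -> Dave
  - employee 5 (Olivia): manager_id=NULL -> NULL
  - employee 6 (Ivan): manager_id=NULL -> NULL
  - employee 7 (Dana): manager_id=NULL -> NULL

SQL:
SELECT a.name AS item, b.name AS manager
FROM employees a
LEFT JOIN employees b ON a.manager_id = b.id

Result:
item   | manager
-------+--------
Frank  | NULL   
Eve    | Frank  
Dave   | Frank  
Hank   | Dave   
Olivia | NULL   
Ivan   | NULL   
Dana   | NULL   


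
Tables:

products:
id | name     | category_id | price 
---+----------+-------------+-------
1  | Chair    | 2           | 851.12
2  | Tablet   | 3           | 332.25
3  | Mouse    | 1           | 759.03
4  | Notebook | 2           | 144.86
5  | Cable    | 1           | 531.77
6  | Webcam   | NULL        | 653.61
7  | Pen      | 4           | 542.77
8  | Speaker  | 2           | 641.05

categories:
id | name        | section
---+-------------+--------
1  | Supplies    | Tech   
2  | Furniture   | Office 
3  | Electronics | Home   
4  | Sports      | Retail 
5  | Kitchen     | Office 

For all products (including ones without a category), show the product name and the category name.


LEFT JOIN keeps every row from products (the left table); where category_id has no match in categories, the category columns become NULL. Walk through each product:
  - product 1 (Chair): category_id=2 -> matches Furniture
  - product 2 (Tablet): category_id=3 -> matches Electronics
  - product 3 (Mouse): category_id=1 -> matches Supplies
  - product 4 (Notebook): category_id=2 -> matches Furniture
  - product 5 (Cable): category_id=1 -> matches Supplies
  - product 6 (Webcam): category_id=NULL, no match -> kept with NULL
  - product 7 (Pen): category_id=4 -> matches Sports
  - product 8 (Speaker): category_id=2 -> matches Furniture
All 8 rows appear; 1 has NULL category.

SQL:
SELECT a.name, b.name AS category
FROM products a
LEFT JOIN categories b ON a.category_id = b.id

Result:
name     | category   
---------+------------
Chair    | Furniture  
Tablet   | Electronics
Mouse    | Supplies   
Notebook | Furniture  
Cable    | Supplies   
Webcam   | NULL       
Pen      | Sports     
Speaker  | Furniture  


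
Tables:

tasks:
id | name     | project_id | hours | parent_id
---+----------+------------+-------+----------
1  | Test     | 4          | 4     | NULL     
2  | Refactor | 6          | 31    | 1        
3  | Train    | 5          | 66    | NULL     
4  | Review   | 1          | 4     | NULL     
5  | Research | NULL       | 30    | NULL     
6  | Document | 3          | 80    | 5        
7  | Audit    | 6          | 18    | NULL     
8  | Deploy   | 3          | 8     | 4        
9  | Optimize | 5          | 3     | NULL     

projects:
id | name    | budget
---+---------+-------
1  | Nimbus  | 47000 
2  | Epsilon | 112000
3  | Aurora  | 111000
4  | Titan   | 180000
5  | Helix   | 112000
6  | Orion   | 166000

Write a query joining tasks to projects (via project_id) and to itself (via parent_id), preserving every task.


Two LEFT JOINs from the same base table tasks: one to projects via project_id, one to tasks itself via parent_id. Both are LEFT so every task is preserved.
Match against projects:
  - task 1 (Test): project_id=4 -> matches Titan
  - task 2 (Refactor): project_id=6 -> matches Orion
  - task 3 (Train): project_id=5 -> matches Helix
  - task 4 (Review): project_id=1 -> matches Nimbus
  - task 5 (Research): project_id=NULL, no match -> kept with NULL
  - task 6 (Document): project_id=3 -> matches Aurora
  - task 7 (Audit): project_id=6 -> matches Orion
  - task 8 (Deploy): project_id=3 -> matches Aurora
  - task 9 (Optimize): project_id=5 -> matches Helix
Match against tasks (self):
  - task 1 (Test): parent_id=NULL -> NULL
  - task 2 (Refactor): parent_id=1 -> Test
  - task 3 (Train): parent_id=NULL -> NULL
  - task 4 (Review): parent_id=NULL -> NULL
  - task 5 (Research): parent_id=NULL -> NULL
  - task 6 (Document): parent_id=5 -> Research
  - task 7 (Audit): parent_id=NULL -> NULL
  - task 8 (Deploy): parent_id=4 -> Review
  - task 9 (Optimize): parent_id=NULL -> NULL

SQL:
SELECT a.name, b.name AS project, c.name AS parent
FROM tasks a
LEFT JOIN projects b ON a.project_id = b.id
LEFT JOIN tasks c ON a.parent_id = c.id

Result:
name     | project | parent  
---------+---------+---------
Test     | Titan   | NULL    
Refactor | Orion   | Test    
Train    | Helix   | NULL    
Review   | Nimbus  | NULL    
Research | NULL    | NULL    
Document | Aurora  | Research
Audit    | Orion   | NULL    
Deploy   | Aurora  | Review  
Optimize | Helix   | NULL    


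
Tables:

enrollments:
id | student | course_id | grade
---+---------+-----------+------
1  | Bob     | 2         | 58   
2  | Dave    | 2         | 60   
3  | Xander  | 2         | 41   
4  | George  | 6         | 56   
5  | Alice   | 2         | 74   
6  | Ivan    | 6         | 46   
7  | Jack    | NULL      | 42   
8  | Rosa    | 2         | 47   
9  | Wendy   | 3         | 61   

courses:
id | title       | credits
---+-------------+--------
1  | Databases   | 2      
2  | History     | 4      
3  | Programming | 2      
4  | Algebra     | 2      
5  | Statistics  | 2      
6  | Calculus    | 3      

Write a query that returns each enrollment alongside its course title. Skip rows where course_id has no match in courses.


INNER JOIN keeps only enrollments rows whose course_id matches an id in courses. Walk through each enrollment:
  - enrollment 1 (Bob): course_id=2 -> matches History
  - enrollment 2 (Dave): course_id=2 -> matches History
  - enrollment 3 (Xander): course_id=2 -> matches History
  - enrollment 4 (George): course_id=6 -> matches Calculus
  - enrollment 5 (Alice): course_id=2 -> matches History
  - enrollment 6 (Ivan): course_id=6 -> matches Calculus
  - enrollment 7 (Jack): course_id=NULL, no match -> dropped
  - enrollment 8 (Rosa): course_id=2 -> matches History
  - enrollment 9 (Wendy): course_id=3 -> matches Programming
So 1 of 9 rows is dropped.

SQL:
SELECT a.student, b.title AS course
FROM enrollments a
INNER JOIN courses b ON a.course_id = b.id

Result:
student | course     
--------+------------
Bob     | History    
Dave    | History    
Xander  | History    
George  | Calculus   
Alice   | History    
Ivan    | Calculus   
Rosa    | History    
Wendy   | Programming


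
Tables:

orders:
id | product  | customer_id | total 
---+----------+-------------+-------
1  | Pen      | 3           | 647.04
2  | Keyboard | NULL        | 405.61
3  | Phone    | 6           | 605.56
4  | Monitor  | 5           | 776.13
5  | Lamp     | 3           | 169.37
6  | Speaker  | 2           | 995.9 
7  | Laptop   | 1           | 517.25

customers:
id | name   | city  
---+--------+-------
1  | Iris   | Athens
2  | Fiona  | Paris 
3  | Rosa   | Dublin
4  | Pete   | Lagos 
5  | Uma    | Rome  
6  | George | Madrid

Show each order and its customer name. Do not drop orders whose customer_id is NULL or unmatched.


LEFT JOIN keeps every row from orders (the left table); where customer_id has no match in customers, the customer columns become NULL. Walk through each order:
  - order 1 (Pen): customer_id=3 -> matches Rosa
  - order 2 (Keyboard): customer_id=NULL, no match -> kept with NULL
  - order 3 (Phone): customer_id=6 -> matches George
  - order 4 (Monitor): customer_id=5 -> matches Uma
  - order 5 (Lamp): customer_id=3 -> matches Rosa
  - order 6 (Speaker): customer_id=2 -> matches Fiona
  - order 7 (Laptop): customer_id=1 -> matches Iris
All 7 rows appear; 1 has NULL customer.

SQL:
SELECT a.product, b.name AS customer
FROM orders a
LEFT JOIN customers b ON a.customer_id = b.id

Result:
product  | customer
---------+---------
Pen      | Rosa    
Keyboard | NULL    
Phone    | George  
Monitor  | Uma     
Lamp     | Rosa    
Speaker  | Fiona   
Laptop   | Iris    


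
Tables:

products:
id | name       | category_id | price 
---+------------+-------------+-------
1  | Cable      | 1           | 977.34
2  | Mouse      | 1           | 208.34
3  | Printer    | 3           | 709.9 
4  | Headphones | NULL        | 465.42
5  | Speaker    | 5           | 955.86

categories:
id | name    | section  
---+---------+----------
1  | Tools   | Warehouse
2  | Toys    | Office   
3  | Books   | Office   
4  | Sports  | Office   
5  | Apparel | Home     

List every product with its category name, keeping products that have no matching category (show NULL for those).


LEFT JOIN keeps every row from products (the left table); where category_id has no match in categories, the category columns become NULL. Walk through each product:
  - product 1 (Cable): category_id=1 -> matches Tools
  - product 2 (Mouse): category_id=1 -> matches Tools
  - product 3 (Printer): category_id=3 -> matches Books
  - product 4 (Headphones): category_id=NULL, no match -> kept with NULL
  - product 5 (Speaker): category_id=5 -> matches Apparel
All 5 rows appear; 1 has NULL category.

SQL:
SELECT a.name, b.name AS category
FROM products a
LEFT JOIN categories b ON a.category_id = b.id

Result:
name       | category
-----------+---------
Cable      | Tools   
Mouse      | Tools   
Printer    | Books   
Headphones | NULL    
Speaker    | Apparel 


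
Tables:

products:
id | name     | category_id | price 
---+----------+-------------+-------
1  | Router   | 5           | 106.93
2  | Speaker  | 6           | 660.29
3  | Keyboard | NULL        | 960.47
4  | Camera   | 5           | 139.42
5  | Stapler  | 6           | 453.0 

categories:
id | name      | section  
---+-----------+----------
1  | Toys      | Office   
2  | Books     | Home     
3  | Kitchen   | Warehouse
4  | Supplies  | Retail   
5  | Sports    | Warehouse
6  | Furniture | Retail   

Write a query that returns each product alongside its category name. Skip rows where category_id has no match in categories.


INNER JOIN keeps only products rows whose category_id matches an id in categories. Walk through each product:
  - product 1 (Router): category_id=5 -> matches Sports
  - product 2 (Speaker): category_id=6 -> matches Furniture
  - product 3 (Keyboard): category_id=NULL, no match -> dropped
  - product 4 (Camera): category_id=5 -> matches Sports
  - product 5 (Stapler): category_id=6 -> matches Furniture
So 1 of 5 rows is dropped.

SQL:
SELECT a.name, b.name AS category
FROM products a
INNER JOIN categories b ON a.category_id = b.id

Result:
name    | category 
--------+----------
Router  | Sports   
Speaker | Furniture
Camera  | Sports   
Stapler | Furniture


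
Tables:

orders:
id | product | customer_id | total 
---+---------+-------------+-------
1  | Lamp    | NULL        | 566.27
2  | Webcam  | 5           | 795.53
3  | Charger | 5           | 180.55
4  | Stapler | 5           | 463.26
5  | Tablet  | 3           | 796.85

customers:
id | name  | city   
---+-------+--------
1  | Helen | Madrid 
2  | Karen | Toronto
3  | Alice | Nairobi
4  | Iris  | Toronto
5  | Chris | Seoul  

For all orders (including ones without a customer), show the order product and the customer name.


LEFT JOIN keeps every row from orders (the left table); where customer_id has no match in customers, the customer columns become NULL. Walk through each order:
  - order 1 (Lamp): customer_id=NULL, no match -> kept with NULL
  - order 2 (Webcam): customer_id=5 -> matches Chris
  - order 3 (Charger): customer_id=5 -> matches Chris
  - order 4 (Stapler): customer_id=5 -> matches Chris
  - order 5 (Tablet): customer_id=3 -> matches Alice
All 5 rows appear; 1 has NULL customer.

SQL:
SELECT a.product, b.name AS customer
FROM orders a
LEFT JOIN customers b ON a.customer_id = b.id

Result:
product | customer
--------+---------
Lamp    | NULL    
Webcam  | Chris   
Charger | Chris   
Stapler | Chris   
Tablet  | Alice   


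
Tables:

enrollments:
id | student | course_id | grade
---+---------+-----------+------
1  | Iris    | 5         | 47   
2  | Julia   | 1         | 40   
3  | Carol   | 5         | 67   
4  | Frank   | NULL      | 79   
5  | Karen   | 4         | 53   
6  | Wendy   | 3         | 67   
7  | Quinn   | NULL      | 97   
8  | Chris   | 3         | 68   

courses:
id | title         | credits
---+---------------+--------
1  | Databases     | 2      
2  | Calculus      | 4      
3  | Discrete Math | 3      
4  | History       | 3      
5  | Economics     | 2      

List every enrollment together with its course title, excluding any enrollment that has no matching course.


INNER JOIN keeps only enrollments rows whose course_id matches an id in courses. Walk through each enrollment:
  - enrollment 1 (Iris): course_id=5 -> matches Economics
  - enrollment 2 (Julia): course_id=1 -> matches Databases
  - enrollment 3 (Carol): course_id=5 -> matches Economics
  - enrollment 4 (Frank): course_id=NULL, no match -> dropped
  - enrollment 5 (Karen): course_id=4 -> matches History
  - enrollment 6 (Wendy): course_id=3 -> matches Discrete Math
  - enrollment 7 (Quinn): course_id=NULL, no match -> dropped
  - enrollment 8 (Chris): course_id=3 -> matches Discrete Math
So 2 of 8 rows are dropped.

SQL:
SELECT a.student, b.title AS course
FROM enrollments a
INNER JOIN courses b ON a.course_id = b.id

Result:
student | course       
--------+--------------
Iris    | Economics    
Julia   | Databases    
Carol   | Economics    
Karen   | History      
Wendy   | Discrete Math
Chris   | Discrete Math


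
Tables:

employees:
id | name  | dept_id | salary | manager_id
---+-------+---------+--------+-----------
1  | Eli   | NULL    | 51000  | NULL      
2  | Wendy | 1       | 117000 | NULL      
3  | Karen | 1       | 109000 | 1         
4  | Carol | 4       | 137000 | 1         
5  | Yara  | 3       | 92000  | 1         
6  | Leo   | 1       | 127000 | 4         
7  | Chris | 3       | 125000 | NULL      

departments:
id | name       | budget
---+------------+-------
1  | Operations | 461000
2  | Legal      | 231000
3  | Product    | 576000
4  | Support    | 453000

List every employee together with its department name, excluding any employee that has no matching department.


INNER JOIN keeps only employees rows whose dept_id matches an id in departments. Walk through each employee:
  - employee 1 (Eli): dept_id=NULL, no match -> dropped
  - employee 2 (Wendy): dept_id=1 -> matches Operations
  - employee 3 (Karen): dept_id=1 -> matches Operations
  - employee 4 (Carol): dept_id=4 -> matches Support
  - employee 5 (Yara): dept_id=3 -> matches Product
  - employee 6 (Leo): dept_id=1 -> matches Operations
  - employee 7 (Chris): dept_id=3 -> matches Product
So 1 of 7 rows is dropped.

SQL:
SELECT a.name, b.name AS department
FROM employees a
INNER JOIN departments b ON a.dept_id = b.id

Result:
name  | department
------+-----------
Wendy | Operations
Karen | Operations
Carol | Support   
Yara  | Product   
Leo   | Operations
Chris | Product   


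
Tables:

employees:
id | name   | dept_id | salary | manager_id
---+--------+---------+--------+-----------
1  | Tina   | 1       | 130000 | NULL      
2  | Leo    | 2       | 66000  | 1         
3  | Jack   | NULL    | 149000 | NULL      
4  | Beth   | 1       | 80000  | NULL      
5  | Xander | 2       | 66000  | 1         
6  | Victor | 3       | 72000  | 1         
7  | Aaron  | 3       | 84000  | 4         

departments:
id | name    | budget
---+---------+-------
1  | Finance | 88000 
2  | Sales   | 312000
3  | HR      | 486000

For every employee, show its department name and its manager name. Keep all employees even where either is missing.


Two LEFT JOINs from the same base table employees: one to departments via dept_id, one to employees itself via manager_id. Both are LEFT so every employee is preserved.
Match against departments:
  - employee 1 (Tina): dept_id=1 -> matches Finance
  - employee 2 (Leo): dept_id=2 -> matches Sales
  - employee 3 (Jack): dept_id=NULL, no match -> kept with NULL
  - employee 4 (Beth): dept_id=1 -> matches Finance
  - employee 5 (Xander): dept_id=2 -> matches Sales
  - employee 6 (Victor): dept_id=3 -> matches HR
  - employee 7 (Aaron): dept_id=3 -> matches HR
Match against employees (self):
  - employee 1 (Tina): manager_id=NULL -> NULL
  - employee 2 (Leo): manager_id=1 -> Tina
  - employee 3 (Jack): manager_id=NULL -> NULL
  - employee 4 (Beth): manager_id=NULL -> NULL
  - employee 5 (Xander): manager_id=1 -> Tina
  - employee 6 (Victor): manager_id=1 -> Tina
  - employee 7 (Aaron): manager_id=4 -> Beth

SQL:
SELECT a.name, b.name AS department, c.name AS manager
FROM employees a
LEFT JOIN departments b ON a.dept_id = b.id
LEFT JOIN employees c ON a.manager_id = c.id

Result:
name   | department | manager
-------+------------+--------
Tina   | Finance    | NULL   
Leo    | Sales      | Tina   
Jack   | NULL       | NULL   
Beth   | Finance    | NULL   
Xander | Sales      | Tina   
Victor | HR         | Tina   
Aaron  | HR         | Beth   
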